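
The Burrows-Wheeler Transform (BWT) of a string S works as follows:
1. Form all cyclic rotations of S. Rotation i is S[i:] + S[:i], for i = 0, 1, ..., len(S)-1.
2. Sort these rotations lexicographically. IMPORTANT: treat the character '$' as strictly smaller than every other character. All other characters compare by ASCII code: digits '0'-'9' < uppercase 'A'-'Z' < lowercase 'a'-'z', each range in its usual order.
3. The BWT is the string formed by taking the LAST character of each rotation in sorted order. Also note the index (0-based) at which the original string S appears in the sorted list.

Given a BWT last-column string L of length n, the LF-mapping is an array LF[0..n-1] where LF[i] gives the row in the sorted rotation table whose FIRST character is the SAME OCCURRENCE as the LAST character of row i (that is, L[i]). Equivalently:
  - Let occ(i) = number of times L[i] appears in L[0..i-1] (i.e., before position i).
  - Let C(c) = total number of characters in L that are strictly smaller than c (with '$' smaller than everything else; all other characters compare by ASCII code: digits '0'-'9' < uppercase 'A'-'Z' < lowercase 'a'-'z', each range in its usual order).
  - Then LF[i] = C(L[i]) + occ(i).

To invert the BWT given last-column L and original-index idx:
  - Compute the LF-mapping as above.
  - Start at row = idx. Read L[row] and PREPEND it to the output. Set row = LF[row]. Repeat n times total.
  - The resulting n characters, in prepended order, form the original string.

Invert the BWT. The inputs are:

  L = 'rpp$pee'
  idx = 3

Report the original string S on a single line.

LF mapping: 6 3 4 0 5 1 2
Walk LF starting at row 3, prepending L[row]:
  step 1: row=3, L[3]='$', prepend. Next row=LF[3]=0
  step 2: row=0, L[0]='r', prepend. Next row=LF[0]=6
  step 3: row=6, L[6]='e', prepend. Next row=LF[6]=2
  step 4: row=2, L[2]='p', prepend. Next row=LF[2]=4
  step 5: row=4, L[4]='p', prepend. Next row=LF[4]=5
  step 6: row=5, L[5]='e', prepend. Next row=LF[5]=1
  step 7: row=1, L[1]='p', prepend. Next row=LF[1]=3
Reversed output: pepper$

Answer: pepper$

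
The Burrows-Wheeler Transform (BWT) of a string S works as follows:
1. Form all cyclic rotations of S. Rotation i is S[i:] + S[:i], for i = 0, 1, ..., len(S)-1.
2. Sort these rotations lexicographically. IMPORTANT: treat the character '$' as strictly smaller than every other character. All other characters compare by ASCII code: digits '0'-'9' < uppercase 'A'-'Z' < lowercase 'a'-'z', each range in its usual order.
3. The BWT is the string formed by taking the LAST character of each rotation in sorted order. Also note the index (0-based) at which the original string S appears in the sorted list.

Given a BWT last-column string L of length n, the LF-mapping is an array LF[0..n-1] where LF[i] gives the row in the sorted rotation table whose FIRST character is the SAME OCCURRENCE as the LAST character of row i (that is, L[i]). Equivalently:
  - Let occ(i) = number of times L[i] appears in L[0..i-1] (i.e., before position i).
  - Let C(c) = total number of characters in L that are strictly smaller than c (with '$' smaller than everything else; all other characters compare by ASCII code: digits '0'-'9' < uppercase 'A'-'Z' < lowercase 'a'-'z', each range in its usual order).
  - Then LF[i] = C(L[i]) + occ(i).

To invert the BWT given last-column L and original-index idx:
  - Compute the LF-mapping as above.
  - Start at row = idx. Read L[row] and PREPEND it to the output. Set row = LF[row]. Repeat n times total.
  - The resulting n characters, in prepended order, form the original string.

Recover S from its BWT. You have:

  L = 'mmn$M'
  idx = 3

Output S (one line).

LF mapping: 2 3 4 0 1
Walk LF starting at row 3, prepending L[row]:
  step 1: row=3, L[3]='$', prepend. Next row=LF[3]=0
  step 2: row=0, L[0]='m', prepend. Next row=LF[0]=2
  step 3: row=2, L[2]='n', prepend. Next row=LF[2]=4
  step 4: row=4, L[4]='M', prepend. Next row=LF[4]=1
  step 5: row=1, L[1]='m', prepend. Next row=LF[1]=3
Reversed output: mMnm$

Answer: mMnm$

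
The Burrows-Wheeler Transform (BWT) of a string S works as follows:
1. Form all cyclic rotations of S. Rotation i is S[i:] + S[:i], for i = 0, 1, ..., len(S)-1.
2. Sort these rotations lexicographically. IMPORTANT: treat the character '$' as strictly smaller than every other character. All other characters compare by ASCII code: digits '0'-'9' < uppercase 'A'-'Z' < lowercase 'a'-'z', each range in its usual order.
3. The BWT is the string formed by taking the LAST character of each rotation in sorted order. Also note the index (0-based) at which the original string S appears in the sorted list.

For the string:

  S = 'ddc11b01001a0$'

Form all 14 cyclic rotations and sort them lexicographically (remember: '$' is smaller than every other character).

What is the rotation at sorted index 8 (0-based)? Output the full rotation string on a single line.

All 14 rotations (rotation i = S[i:]+S[:i]):
  rot[0] = ddc11b01001a0$
  rot[1] = dc11b01001a0$d
  rot[2] = c11b01001a0$dd
  rot[3] = 11b01001a0$ddc
  rot[4] = 1b01001a0$ddc1
  rot[5] = b01001a0$ddc11
  rot[6] = 01001a0$ddc11b
  rot[7] = 1001a0$ddc11b0
  rot[8] = 001a0$ddc11b01
  rot[9] = 01a0$ddc11b010
  rot[10] = 1a0$ddc11b0100
  rot[11] = a0$ddc11b01001
  rot[12] = 0$ddc11b01001a
  rot[13] = $ddc11b01001a0
Sorted (with $ < everything):
  sorted[0] = $ddc11b01001a0
  sorted[1] = 0$ddc11b01001a
  sorted[2] = 001a0$ddc11b01
  sorted[3] = 01001a0$ddc11b
  sorted[4] = 01a0$ddc11b010
  sorted[5] = 1001a0$ddc11b0
  sorted[6] = 11b01001a0$ddc
  sorted[7] = 1a0$ddc11b0100
  sorted[8] = 1b01001a0$ddc1
  sorted[9] = a0$ddc11b01001
  sorted[10] = b01001a0$ddc11
  sorted[11] = c11b01001a0$dd
  sorted[12] = dc11b01001a0$d
  sorted[13] = ddc11b01001a0$
sorted[8] = 1b01001a0$ddc1

Answer: 1b01001a0$ddc1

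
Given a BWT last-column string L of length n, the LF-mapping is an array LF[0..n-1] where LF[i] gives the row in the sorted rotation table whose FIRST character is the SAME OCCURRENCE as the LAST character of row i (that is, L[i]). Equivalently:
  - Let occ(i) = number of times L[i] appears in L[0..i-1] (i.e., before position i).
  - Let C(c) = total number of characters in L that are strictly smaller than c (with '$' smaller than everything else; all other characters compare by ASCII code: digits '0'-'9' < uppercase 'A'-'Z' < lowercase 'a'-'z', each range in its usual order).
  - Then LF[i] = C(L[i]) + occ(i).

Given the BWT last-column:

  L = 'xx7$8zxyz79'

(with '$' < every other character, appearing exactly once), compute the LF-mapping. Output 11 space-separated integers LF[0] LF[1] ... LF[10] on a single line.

Answer: 5 6 1 0 3 9 7 8 10 2 4

Derivation:
Char counts: '$':1, '7':2, '8':1, '9':1, 'x':3, 'y':1, 'z':2
C (first-col start): C('$')=0, C('7')=1, C('8')=3, C('9')=4, C('x')=5, C('y')=8, C('z')=9
L[0]='x': occ=0, LF[0]=C('x')+0=5+0=5
L[1]='x': occ=1, LF[1]=C('x')+1=5+1=6
L[2]='7': occ=0, LF[2]=C('7')+0=1+0=1
L[3]='$': occ=0, LF[3]=C('$')+0=0+0=0
L[4]='8': occ=0, LF[4]=C('8')+0=3+0=3
L[5]='z': occ=0, LF[5]=C('z')+0=9+0=9
L[6]='x': occ=2, LF[6]=C('x')+2=5+2=7
L[7]='y': occ=0, LF[7]=C('y')+0=8+0=8
L[8]='z': occ=1, LF[8]=C('z')+1=9+1=10
L[9]='7': occ=1, LF[9]=C('7')+1=1+1=2
L[10]='9': occ=0, LF[10]=C('9')+0=4+0=4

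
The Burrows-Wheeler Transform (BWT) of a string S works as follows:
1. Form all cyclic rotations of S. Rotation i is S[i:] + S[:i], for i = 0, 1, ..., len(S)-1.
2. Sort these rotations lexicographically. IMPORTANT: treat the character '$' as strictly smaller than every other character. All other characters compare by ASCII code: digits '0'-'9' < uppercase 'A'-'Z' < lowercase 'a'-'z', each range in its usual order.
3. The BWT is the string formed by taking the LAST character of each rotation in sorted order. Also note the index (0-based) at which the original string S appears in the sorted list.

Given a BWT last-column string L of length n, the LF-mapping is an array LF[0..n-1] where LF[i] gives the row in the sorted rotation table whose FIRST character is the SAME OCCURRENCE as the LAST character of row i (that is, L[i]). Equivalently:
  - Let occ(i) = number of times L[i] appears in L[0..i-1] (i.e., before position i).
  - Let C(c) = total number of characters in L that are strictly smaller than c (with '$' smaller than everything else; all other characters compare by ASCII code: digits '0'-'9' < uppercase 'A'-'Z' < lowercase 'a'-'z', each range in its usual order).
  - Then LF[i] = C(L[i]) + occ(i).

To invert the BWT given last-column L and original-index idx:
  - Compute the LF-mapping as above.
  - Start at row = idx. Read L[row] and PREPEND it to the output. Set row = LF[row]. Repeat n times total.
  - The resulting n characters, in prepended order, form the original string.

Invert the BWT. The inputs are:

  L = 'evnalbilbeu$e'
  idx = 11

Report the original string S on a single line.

LF mapping: 4 12 10 1 8 2 7 9 3 5 11 0 6
Walk LF starting at row 11, prepending L[row]:
  step 1: row=11, L[11]='$', prepend. Next row=LF[11]=0
  step 2: row=0, L[0]='e', prepend. Next row=LF[0]=4
  step 3: row=4, L[4]='l', prepend. Next row=LF[4]=8
  step 4: row=8, L[8]='b', prepend. Next row=LF[8]=3
  step 5: row=3, L[3]='a', prepend. Next row=LF[3]=1
  step 6: row=1, L[1]='v', prepend. Next row=LF[1]=12
  step 7: row=12, L[12]='e', prepend. Next row=LF[12]=6
  step 8: row=6, L[6]='i', prepend. Next row=LF[6]=7
  step 9: row=7, L[7]='l', prepend. Next row=LF[7]=9
  step 10: row=9, L[9]='e', prepend. Next row=LF[9]=5
  step 11: row=5, L[5]='b', prepend. Next row=LF[5]=2
  step 12: row=2, L[2]='n', prepend. Next row=LF[2]=10
  step 13: row=10, L[10]='u', prepend. Next row=LF[10]=11
Reversed output: unbelievable$

Answer: unbelievable$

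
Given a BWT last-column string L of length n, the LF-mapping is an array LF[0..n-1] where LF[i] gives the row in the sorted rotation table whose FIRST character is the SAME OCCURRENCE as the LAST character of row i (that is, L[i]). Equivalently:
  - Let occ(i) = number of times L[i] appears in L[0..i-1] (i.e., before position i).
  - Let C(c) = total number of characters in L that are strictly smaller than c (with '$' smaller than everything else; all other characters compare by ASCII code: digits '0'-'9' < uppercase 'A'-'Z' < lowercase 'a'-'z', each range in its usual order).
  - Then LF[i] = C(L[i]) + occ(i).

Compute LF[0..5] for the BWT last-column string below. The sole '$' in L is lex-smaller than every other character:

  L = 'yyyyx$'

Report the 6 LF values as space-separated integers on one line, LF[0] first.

Char counts: '$':1, 'x':1, 'y':4
C (first-col start): C('$')=0, C('x')=1, C('y')=2
L[0]='y': occ=0, LF[0]=C('y')+0=2+0=2
L[1]='y': occ=1, LF[1]=C('y')+1=2+1=3
L[2]='y': occ=2, LF[2]=C('y')+2=2+2=4
L[3]='y': occ=3, LF[3]=C('y')+3=2+3=5
L[4]='x': occ=0, LF[4]=C('x')+0=1+0=1
L[5]='$': occ=0, LF[5]=C('$')+0=0+0=0

Answer: 2 3 4 5 1 0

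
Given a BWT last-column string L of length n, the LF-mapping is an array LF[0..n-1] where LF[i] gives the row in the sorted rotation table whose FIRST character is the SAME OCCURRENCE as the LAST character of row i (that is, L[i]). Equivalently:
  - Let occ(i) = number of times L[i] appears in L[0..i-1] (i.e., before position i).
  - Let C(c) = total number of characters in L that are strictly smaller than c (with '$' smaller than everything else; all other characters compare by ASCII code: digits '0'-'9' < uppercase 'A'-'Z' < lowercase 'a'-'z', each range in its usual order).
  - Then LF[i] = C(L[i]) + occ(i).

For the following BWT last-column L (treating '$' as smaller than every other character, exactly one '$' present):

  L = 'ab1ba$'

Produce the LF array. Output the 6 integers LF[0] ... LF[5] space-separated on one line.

Char counts: '$':1, '1':1, 'a':2, 'b':2
C (first-col start): C('$')=0, C('1')=1, C('a')=2, C('b')=4
L[0]='a': occ=0, LF[0]=C('a')+0=2+0=2
L[1]='b': occ=0, LF[1]=C('b')+0=4+0=4
L[2]='1': occ=0, LF[2]=C('1')+0=1+0=1
L[3]='b': occ=1, LF[3]=C('b')+1=4+1=5
L[4]='a': occ=1, LF[4]=C('a')+1=2+1=3
L[5]='$': occ=0, LF[5]=C('$')+0=0+0=0

Answer: 2 4 1 5 3 0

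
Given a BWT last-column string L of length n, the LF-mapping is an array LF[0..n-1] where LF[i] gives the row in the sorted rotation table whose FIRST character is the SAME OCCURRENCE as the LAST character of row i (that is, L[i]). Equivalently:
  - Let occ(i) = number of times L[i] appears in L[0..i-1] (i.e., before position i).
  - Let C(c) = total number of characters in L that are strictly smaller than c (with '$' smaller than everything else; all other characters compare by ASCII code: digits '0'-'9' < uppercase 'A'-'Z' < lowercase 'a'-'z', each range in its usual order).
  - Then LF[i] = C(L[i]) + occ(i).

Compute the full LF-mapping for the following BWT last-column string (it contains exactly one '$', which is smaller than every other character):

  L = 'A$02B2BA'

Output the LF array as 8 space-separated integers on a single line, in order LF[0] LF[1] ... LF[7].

Char counts: '$':1, '0':1, '2':2, 'A':2, 'B':2
C (first-col start): C('$')=0, C('0')=1, C('2')=2, C('A')=4, C('B')=6
L[0]='A': occ=0, LF[0]=C('A')+0=4+0=4
L[1]='$': occ=0, LF[1]=C('$')+0=0+0=0
L[2]='0': occ=0, LF[2]=C('0')+0=1+0=1
L[3]='2': occ=0, LF[3]=C('2')+0=2+0=2
L[4]='B': occ=0, LF[4]=C('B')+0=6+0=6
L[5]='2': occ=1, LF[5]=C('2')+1=2+1=3
L[6]='B': occ=1, LF[6]=C('B')+1=6+1=7
L[7]='A': occ=1, LF[7]=C('A')+1=4+1=5

Answer: 4 0 1 2 6 3 7 5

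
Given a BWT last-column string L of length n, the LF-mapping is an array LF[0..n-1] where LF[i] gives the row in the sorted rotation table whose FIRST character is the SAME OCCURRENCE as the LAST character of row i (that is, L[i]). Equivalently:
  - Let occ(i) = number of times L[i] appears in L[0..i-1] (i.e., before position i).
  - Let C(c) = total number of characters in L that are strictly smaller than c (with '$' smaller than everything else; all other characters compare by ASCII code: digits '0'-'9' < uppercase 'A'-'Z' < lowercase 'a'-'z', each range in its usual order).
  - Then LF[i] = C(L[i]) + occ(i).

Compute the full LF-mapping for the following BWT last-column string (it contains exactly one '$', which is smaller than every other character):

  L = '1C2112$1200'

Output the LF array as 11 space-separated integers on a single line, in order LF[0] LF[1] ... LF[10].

Char counts: '$':1, '0':2, '1':4, '2':3, 'C':1
C (first-col start): C('$')=0, C('0')=1, C('1')=3, C('2')=7, C('C')=10
L[0]='1': occ=0, LF[0]=C('1')+0=3+0=3
L[1]='C': occ=0, LF[1]=C('C')+0=10+0=10
L[2]='2': occ=0, LF[2]=C('2')+0=7+0=7
L[3]='1': occ=1, LF[3]=C('1')+1=3+1=4
L[4]='1': occ=2, LF[4]=C('1')+2=3+2=5
L[5]='2': occ=1, LF[5]=C('2')+1=7+1=8
L[6]='$': occ=0, LF[6]=C('$')+0=0+0=0
L[7]='1': occ=3, LF[7]=C('1')+3=3+3=6
L[8]='2': occ=2, LF[8]=C('2')+2=7+2=9
L[9]='0': occ=0, LF[9]=C('0')+0=1+0=1
L[10]='0': occ=1, LF[10]=C('0')+1=1+1=2

Answer: 3 10 7 4 5 8 0 6 9 1 2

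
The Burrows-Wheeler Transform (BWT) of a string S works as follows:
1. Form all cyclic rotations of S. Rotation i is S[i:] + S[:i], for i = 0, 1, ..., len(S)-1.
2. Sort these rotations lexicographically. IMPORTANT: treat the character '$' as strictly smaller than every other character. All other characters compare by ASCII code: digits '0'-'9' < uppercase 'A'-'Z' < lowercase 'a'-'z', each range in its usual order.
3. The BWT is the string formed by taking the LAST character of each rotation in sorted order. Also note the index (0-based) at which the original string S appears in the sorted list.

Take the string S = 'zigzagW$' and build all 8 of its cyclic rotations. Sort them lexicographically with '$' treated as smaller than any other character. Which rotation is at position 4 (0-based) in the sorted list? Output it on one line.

Answer: gzagW$zi

Derivation:
All 8 rotations (rotation i = S[i:]+S[:i]):
  rot[0] = zigzagW$
  rot[1] = igzagW$z
  rot[2] = gzagW$zi
  rot[3] = zagW$zig
  rot[4] = agW$zigz
  rot[5] = gW$zigza
  rot[6] = W$zigzag
  rot[7] = $zigzagW
Sorted (with $ < everything):
  sorted[0] = $zigzagW
  sorted[1] = W$zigzag
  sorted[2] = agW$zigz
  sorted[3] = gW$zigza
  sorted[4] = gzagW$zi
  sorted[5] = igzagW$z
  sorted[6] = zagW$zig
  sorted[7] = zigzagW$
sorted[4] = gzagW$zi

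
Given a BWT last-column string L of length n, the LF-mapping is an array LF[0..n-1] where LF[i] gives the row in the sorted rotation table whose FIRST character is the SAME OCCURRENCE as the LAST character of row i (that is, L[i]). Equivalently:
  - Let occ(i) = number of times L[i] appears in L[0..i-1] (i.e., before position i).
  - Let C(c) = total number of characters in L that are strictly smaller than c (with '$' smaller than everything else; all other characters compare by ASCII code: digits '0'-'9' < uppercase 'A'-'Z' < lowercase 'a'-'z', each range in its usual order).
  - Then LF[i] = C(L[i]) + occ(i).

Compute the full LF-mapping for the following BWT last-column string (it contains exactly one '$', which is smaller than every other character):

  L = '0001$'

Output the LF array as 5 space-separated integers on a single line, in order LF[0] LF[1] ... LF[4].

Char counts: '$':1, '0':3, '1':1
C (first-col start): C('$')=0, C('0')=1, C('1')=4
L[0]='0': occ=0, LF[0]=C('0')+0=1+0=1
L[1]='0': occ=1, LF[1]=C('0')+1=1+1=2
L[2]='0': occ=2, LF[2]=C('0')+2=1+2=3
L[3]='1': occ=0, LF[3]=C('1')+0=4+0=4
L[4]='$': occ=0, LF[4]=C('$')+0=0+0=0

Answer: 1 2 3 4 0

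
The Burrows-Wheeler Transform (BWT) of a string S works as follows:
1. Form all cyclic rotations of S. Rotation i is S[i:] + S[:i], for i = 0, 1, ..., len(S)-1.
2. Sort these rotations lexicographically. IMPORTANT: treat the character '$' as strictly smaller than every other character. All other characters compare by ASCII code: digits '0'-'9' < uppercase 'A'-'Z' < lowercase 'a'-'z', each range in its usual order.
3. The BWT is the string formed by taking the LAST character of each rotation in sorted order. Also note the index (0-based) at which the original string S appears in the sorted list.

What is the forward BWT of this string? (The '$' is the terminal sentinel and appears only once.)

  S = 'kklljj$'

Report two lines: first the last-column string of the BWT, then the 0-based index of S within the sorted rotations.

Answer: jjl$klk
3

Derivation:
All 7 rotations (rotation i = S[i:]+S[:i]):
  rot[0] = kklljj$
  rot[1] = klljj$k
  rot[2] = lljj$kk
  rot[3] = ljj$kkl
  rot[4] = jj$kkll
  rot[5] = j$kkllj
  rot[6] = $kklljj
Sorted (with $ < everything):
  sorted[0] = $kklljj  (last char: 'j')
  sorted[1] = j$kkllj  (last char: 'j')
  sorted[2] = jj$kkll  (last char: 'l')
  sorted[3] = kklljj$  (last char: '$')
  sorted[4] = klljj$k  (last char: 'k')
  sorted[5] = ljj$kkl  (last char: 'l')
  sorted[6] = lljj$kk  (last char: 'k')
Last column: jjl$klk
Original string S is at sorted index 3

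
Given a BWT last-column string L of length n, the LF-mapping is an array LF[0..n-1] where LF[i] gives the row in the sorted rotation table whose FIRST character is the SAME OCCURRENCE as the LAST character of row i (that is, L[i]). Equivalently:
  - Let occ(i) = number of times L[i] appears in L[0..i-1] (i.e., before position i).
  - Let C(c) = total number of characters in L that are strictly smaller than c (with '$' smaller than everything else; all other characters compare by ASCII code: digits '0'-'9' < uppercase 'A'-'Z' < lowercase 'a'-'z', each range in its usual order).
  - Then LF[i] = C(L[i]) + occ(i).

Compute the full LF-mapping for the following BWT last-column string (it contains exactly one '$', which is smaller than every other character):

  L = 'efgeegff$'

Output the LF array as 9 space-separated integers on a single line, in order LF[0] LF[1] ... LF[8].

Answer: 1 4 7 2 3 8 5 6 0

Derivation:
Char counts: '$':1, 'e':3, 'f':3, 'g':2
C (first-col start): C('$')=0, C('e')=1, C('f')=4, C('g')=7
L[0]='e': occ=0, LF[0]=C('e')+0=1+0=1
L[1]='f': occ=0, LF[1]=C('f')+0=4+0=4
L[2]='g': occ=0, LF[2]=C('g')+0=7+0=7
L[3]='e': occ=1, LF[3]=C('e')+1=1+1=2
L[4]='e': occ=2, LF[4]=C('e')+2=1+2=3
L[5]='g': occ=1, LF[5]=C('g')+1=7+1=8
L[6]='f': occ=1, LF[6]=C('f')+1=4+1=5
L[7]='f': occ=2, LF[7]=C('f')+2=4+2=6
L[8]='$': occ=0, LF[8]=C('$')+0=0+0=0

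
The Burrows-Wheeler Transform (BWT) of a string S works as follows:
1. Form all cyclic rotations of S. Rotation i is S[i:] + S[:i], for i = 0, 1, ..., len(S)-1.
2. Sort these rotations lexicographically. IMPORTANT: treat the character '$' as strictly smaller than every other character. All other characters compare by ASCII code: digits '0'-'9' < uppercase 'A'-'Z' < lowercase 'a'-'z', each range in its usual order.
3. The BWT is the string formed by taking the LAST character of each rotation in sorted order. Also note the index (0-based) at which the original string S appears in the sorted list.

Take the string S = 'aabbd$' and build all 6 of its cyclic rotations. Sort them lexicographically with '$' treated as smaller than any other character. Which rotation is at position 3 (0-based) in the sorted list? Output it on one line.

All 6 rotations (rotation i = S[i:]+S[:i]):
  rot[0] = aabbd$
  rot[1] = abbd$a
  rot[2] = bbd$aa
  rot[3] = bd$aab
  rot[4] = d$aabb
  rot[5] = $aabbd
Sorted (with $ < everything):
  sorted[0] = $aabbd
  sorted[1] = aabbd$
  sorted[2] = abbd$a
  sorted[3] = bbd$aa
  sorted[4] = bd$aab
  sorted[5] = d$aabb
sorted[3] = bbd$aa

Answer: bbd$aa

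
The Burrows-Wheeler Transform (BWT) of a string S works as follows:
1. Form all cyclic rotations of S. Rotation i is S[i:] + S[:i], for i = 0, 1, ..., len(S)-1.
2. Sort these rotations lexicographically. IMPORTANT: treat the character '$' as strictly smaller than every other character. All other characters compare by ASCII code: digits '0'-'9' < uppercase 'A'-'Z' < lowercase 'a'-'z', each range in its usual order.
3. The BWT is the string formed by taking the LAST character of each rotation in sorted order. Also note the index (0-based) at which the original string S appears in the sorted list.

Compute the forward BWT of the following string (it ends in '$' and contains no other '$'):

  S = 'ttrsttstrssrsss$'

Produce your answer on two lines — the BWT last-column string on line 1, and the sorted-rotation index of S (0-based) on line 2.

All 16 rotations (rotation i = S[i:]+S[:i]):
  rot[0] = ttrsttstrssrsss$
  rot[1] = trsttstrssrsss$t
  rot[2] = rsttstrssrsss$tt
  rot[3] = sttstrssrsss$ttr
  rot[4] = ttstrssrsss$ttrs
  rot[5] = tstrssrsss$ttrst
  rot[6] = strssrsss$ttrstt
  rot[7] = trssrsss$ttrstts
  rot[8] = rssrsss$ttrsttst
  rot[9] = ssrsss$ttrsttstr
  rot[10] = srsss$ttrsttstrs
  rot[11] = rsss$ttrsttstrss
  rot[12] = sss$ttrsttstrssr
  rot[13] = ss$ttrsttstrssrs
  rot[14] = s$ttrsttstrssrss
  rot[15] = $ttrsttstrssrsss
Sorted (with $ < everything):
  sorted[0] = $ttrsttstrssrsss  (last char: 's')
  sorted[1] = rssrsss$ttrsttst  (last char: 't')
  sorted[2] = rsss$ttrsttstrss  (last char: 's')
  sorted[3] = rsttstrssrsss$tt  (last char: 't')
  sorted[4] = s$ttrsttstrssrss  (last char: 's')
  sorted[5] = srsss$ttrsttstrs  (last char: 's')
  sorted[6] = ss$ttrsttstrssrs  (last char: 's')
  sorted[7] = ssrsss$ttrsttstr  (last char: 'r')
  sorted[8] = sss$ttrsttstrssr  (last char: 'r')
  sorted[9] = strssrsss$ttrstt  (last char: 't')
  sorted[10] = sttstrssrsss$ttr  (last char: 'r')
  sorted[11] = trssrsss$ttrstts  (last char: 's')
  sorted[12] = trsttstrssrsss$t  (last char: 't')
  sorted[13] = tstrssrsss$ttrst  (last char: 't')
  sorted[14] = ttrsttstrssrsss$  (last char: '$')
  sorted[15] = ttstrssrsss$ttrs  (last char: 's')
Last column: ststsssrrtrstt$s
Original string S is at sorted index 14

Answer: ststsssrrtrstt$s
14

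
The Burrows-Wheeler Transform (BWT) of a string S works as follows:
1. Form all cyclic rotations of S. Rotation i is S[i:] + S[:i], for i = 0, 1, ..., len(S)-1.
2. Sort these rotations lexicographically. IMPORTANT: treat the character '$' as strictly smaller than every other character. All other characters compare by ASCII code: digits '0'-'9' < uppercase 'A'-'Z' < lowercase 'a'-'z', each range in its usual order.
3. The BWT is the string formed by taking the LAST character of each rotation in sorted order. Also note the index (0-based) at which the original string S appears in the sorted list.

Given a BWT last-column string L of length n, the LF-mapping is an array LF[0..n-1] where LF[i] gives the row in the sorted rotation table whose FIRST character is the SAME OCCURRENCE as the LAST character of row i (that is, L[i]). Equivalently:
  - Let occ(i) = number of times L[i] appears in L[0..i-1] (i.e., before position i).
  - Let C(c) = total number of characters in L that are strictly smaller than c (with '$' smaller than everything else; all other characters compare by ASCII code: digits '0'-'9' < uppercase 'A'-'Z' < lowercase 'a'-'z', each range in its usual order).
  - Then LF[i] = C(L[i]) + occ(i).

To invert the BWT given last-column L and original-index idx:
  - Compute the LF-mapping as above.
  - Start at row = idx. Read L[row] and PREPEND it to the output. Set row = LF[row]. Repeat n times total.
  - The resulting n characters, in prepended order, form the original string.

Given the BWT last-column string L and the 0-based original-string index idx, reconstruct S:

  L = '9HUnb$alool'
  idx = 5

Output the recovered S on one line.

Answer: balloonUH9$

Derivation:
LF mapping: 1 2 3 8 5 0 4 6 9 10 7
Walk LF starting at row 5, prepending L[row]:
  step 1: row=5, L[5]='$', prepend. Next row=LF[5]=0
  step 2: row=0, L[0]='9', prepend. Next row=LF[0]=1
  step 3: row=1, L[1]='H', prepend. Next row=LF[1]=2
  step 4: row=2, L[2]='U', prepend. Next row=LF[2]=3
  step 5: row=3, L[3]='n', prepend. Next row=LF[3]=8
  step 6: row=8, L[8]='o', prepend. Next row=LF[8]=9
  step 7: row=9, L[9]='o', prepend. Next row=LF[9]=10
  step 8: row=10, L[10]='l', prepend. Next row=LF[10]=7
  step 9: row=7, L[7]='l', prepend. Next row=LF[7]=6
  step 10: row=6, L[6]='a', prepend. Next row=LF[6]=4
  step 11: row=4, L[4]='b', prepend. Next row=LF[4]=5
Reversed output: balloonUH9$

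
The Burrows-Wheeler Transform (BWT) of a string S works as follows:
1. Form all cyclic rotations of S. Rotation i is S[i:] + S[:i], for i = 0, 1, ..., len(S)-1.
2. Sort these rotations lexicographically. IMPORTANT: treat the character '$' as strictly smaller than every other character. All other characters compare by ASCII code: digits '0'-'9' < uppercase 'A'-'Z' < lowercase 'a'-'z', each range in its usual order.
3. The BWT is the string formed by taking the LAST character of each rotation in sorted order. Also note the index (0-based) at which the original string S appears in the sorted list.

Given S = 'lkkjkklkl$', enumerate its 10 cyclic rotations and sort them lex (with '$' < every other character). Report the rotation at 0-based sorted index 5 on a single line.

Answer: kl$lkkjkkl

Derivation:
All 10 rotations (rotation i = S[i:]+S[:i]):
  rot[0] = lkkjkklkl$
  rot[1] = kkjkklkl$l
  rot[2] = kjkklkl$lk
  rot[3] = jkklkl$lkk
  rot[4] = kklkl$lkkj
  rot[5] = klkl$lkkjk
  rot[6] = lkl$lkkjkk
  rot[7] = kl$lkkjkkl
  rot[8] = l$lkkjkklk
  rot[9] = $lkkjkklkl
Sorted (with $ < everything):
  sorted[0] = $lkkjkklkl
  sorted[1] = jkklkl$lkk
  sorted[2] = kjkklkl$lk
  sorted[3] = kkjkklkl$l
  sorted[4] = kklkl$lkkj
  sorted[5] = kl$lkkjkkl
  sorted[6] = klkl$lkkjk
  sorted[7] = l$lkkjkklk
  sorted[8] = lkkjkklkl$
  sorted[9] = lkl$lkkjkk
sorted[5] = kl$lkkjkkl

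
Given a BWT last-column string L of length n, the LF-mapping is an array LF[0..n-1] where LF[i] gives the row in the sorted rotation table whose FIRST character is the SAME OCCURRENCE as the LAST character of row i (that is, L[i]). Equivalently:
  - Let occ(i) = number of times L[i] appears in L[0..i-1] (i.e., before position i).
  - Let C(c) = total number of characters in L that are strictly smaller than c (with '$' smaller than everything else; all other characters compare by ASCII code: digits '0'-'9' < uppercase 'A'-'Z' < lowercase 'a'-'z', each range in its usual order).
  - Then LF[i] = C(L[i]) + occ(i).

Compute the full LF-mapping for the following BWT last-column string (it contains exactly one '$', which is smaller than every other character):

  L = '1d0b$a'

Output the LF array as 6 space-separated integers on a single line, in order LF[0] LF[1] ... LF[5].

Answer: 2 5 1 4 0 3

Derivation:
Char counts: '$':1, '0':1, '1':1, 'a':1, 'b':1, 'd':1
C (first-col start): C('$')=0, C('0')=1, C('1')=2, C('a')=3, C('b')=4, C('d')=5
L[0]='1': occ=0, LF[0]=C('1')+0=2+0=2
L[1]='d': occ=0, LF[1]=C('d')+0=5+0=5
L[2]='0': occ=0, LF[2]=C('0')+0=1+0=1
L[3]='b': occ=0, LF[3]=C('b')+0=4+0=4
L[4]='$': occ=0, LF[4]=C('$')+0=0+0=0
L[5]='a': occ=0, LF[5]=C('a')+0=3+0=3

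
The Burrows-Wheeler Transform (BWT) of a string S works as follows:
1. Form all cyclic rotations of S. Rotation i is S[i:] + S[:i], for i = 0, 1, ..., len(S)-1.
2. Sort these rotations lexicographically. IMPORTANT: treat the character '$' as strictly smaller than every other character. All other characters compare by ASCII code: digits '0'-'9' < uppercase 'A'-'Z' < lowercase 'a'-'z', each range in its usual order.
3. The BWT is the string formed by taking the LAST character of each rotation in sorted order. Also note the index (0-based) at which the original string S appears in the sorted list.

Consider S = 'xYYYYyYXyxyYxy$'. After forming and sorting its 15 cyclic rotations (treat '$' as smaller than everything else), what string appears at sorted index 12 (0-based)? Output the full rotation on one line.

All 15 rotations (rotation i = S[i:]+S[:i]):
  rot[0] = xYYYYyYXyxyYxy$
  rot[1] = YYYYyYXyxyYxy$x
  rot[2] = YYYyYXyxyYxy$xY
  rot[3] = YYyYXyxyYxy$xYY
  rot[4] = YyYXyxyYxy$xYYY
  rot[5] = yYXyxyYxy$xYYYY
  rot[6] = YXyxyYxy$xYYYYy
  rot[7] = XyxyYxy$xYYYYyY
  rot[8] = yxyYxy$xYYYYyYX
  rot[9] = xyYxy$xYYYYyYXy
  rot[10] = yYxy$xYYYYyYXyx
  rot[11] = Yxy$xYYYYyYXyxy
  rot[12] = xy$xYYYYyYXyxyY
  rot[13] = y$xYYYYyYXyxyYx
  rot[14] = $xYYYYyYXyxyYxy
Sorted (with $ < everything):
  sorted[0] = $xYYYYyYXyxyYxy
  sorted[1] = XyxyYxy$xYYYYyY
  sorted[2] = YXyxyYxy$xYYYYy
  sorted[3] = YYYYyYXyxyYxy$x
  sorted[4] = YYYyYXyxyYxy$xY
  sorted[5] = YYyYXyxyYxy$xYY
  sorted[6] = Yxy$xYYYYyYXyxy
  sorted[7] = YyYXyxyYxy$xYYY
  sorted[8] = xYYYYyYXyxyYxy$
  sorted[9] = xy$xYYYYyYXyxyY
  sorted[10] = xyYxy$xYYYYyYXy
  sorted[11] = y$xYYYYyYXyxyYx
  sorted[12] = yYXyxyYxy$xYYYY
  sorted[13] = yYxy$xYYYYyYXyx
  sorted[14] = yxyYxy$xYYYYyYX
sorted[12] = yYXyxyYxy$xYYYY

Answer: yYXyxyYxy$xYYYY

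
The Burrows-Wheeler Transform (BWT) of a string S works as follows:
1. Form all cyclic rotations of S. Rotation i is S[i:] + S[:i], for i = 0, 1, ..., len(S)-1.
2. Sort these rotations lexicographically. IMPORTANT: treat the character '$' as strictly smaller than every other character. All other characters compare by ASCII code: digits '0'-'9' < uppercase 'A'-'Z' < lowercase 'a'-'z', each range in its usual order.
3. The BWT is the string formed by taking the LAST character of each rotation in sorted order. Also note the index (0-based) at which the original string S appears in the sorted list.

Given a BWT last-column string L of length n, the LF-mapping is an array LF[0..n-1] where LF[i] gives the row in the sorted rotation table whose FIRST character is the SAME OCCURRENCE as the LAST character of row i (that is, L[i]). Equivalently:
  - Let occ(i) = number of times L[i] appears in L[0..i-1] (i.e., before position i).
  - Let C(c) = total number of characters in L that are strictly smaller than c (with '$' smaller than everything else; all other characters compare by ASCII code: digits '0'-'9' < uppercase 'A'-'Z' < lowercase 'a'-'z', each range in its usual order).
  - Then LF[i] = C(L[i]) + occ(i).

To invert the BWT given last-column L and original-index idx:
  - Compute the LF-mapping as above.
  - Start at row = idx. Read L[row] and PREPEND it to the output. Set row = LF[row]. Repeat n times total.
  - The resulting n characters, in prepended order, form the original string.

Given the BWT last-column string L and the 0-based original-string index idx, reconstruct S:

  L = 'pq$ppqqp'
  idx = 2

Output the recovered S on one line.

Answer: pppqqqp$

Derivation:
LF mapping: 1 5 0 2 3 6 7 4
Walk LF starting at row 2, prepending L[row]:
  step 1: row=2, L[2]='$', prepend. Next row=LF[2]=0
  step 2: row=0, L[0]='p', prepend. Next row=LF[0]=1
  step 3: row=1, L[1]='q', prepend. Next row=LF[1]=5
  step 4: row=5, L[5]='q', prepend. Next row=LF[5]=6
  step 5: row=6, L[6]='q', prepend. Next row=LF[6]=7
  step 6: row=7, L[7]='p', prepend. Next row=LF[7]=4
  step 7: row=4, L[4]='p', prepend. Next row=LF[4]=3
  step 8: row=3, L[3]='p', prepend. Next row=LF[3]=2
Reversed output: pppqqqp$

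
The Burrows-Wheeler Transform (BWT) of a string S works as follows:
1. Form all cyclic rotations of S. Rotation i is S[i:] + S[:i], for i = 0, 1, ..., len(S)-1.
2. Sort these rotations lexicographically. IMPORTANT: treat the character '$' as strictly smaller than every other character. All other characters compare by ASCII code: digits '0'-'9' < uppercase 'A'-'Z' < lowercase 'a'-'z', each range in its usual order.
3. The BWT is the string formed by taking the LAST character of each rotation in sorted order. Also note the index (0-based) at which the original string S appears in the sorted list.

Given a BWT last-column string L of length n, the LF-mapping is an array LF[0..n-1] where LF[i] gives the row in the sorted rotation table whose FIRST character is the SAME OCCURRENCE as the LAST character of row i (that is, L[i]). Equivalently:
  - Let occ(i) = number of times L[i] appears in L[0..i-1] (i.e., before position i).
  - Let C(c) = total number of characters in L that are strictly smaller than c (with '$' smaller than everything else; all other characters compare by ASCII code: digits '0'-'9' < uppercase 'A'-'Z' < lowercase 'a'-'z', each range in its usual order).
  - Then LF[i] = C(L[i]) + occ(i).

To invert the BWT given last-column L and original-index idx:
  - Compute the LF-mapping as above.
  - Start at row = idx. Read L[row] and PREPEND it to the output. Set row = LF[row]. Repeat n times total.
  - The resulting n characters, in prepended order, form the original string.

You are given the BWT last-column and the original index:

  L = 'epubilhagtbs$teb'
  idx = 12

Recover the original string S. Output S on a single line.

LF mapping: 5 11 15 2 9 10 8 1 7 13 3 12 0 14 6 4
Walk LF starting at row 12, prepending L[row]:
  step 1: row=12, L[12]='$', prepend. Next row=LF[12]=0
  step 2: row=0, L[0]='e', prepend. Next row=LF[0]=5
  step 3: row=5, L[5]='l', prepend. Next row=LF[5]=10
  step 4: row=10, L[10]='b', prepend. Next row=LF[10]=3
  step 5: row=3, L[3]='b', prepend. Next row=LF[3]=2
  step 6: row=2, L[2]='u', prepend. Next row=LF[2]=15
  step 7: row=15, L[15]='b', prepend. Next row=LF[15]=4
  step 8: row=4, L[4]='i', prepend. Next row=LF[4]=9
  step 9: row=9, L[9]='t', prepend. Next row=LF[9]=13
  step 10: row=13, L[13]='t', prepend. Next row=LF[13]=14
  step 11: row=14, L[14]='e', prepend. Next row=LF[14]=6
  step 12: row=6, L[6]='h', prepend. Next row=LF[6]=8
  step 13: row=8, L[8]='g', prepend. Next row=LF[8]=7
  step 14: row=7, L[7]='a', prepend. Next row=LF[7]=1
  step 15: row=1, L[1]='p', prepend. Next row=LF[1]=11
  step 16: row=11, L[11]='s', prepend. Next row=LF[11]=12
Reversed output: spaghettibubble$

Answer: spaghettibubble$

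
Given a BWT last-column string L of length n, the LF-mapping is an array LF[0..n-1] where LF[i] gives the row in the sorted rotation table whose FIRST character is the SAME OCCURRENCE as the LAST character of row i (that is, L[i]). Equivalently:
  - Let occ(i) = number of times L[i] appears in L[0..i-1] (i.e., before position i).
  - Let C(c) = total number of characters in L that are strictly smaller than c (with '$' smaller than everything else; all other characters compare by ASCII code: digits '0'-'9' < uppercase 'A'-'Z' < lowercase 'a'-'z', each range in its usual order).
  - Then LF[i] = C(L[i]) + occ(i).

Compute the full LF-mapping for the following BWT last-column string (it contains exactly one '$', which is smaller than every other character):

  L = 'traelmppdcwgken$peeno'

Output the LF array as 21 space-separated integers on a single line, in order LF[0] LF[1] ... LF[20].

Answer: 19 18 1 4 10 11 15 16 3 2 20 8 9 5 12 0 17 6 7 13 14

Derivation:
Char counts: '$':1, 'a':1, 'c':1, 'd':1, 'e':4, 'g':1, 'k':1, 'l':1, 'm':1, 'n':2, 'o':1, 'p':3, 'r':1, 't':1, 'w':1
C (first-col start): C('$')=0, C('a')=1, C('c')=2, C('d')=3, C('e')=4, C('g')=8, C('k')=9, C('l')=10, C('m')=11, C('n')=12, C('o')=14, C('p')=15, C('r')=18, C('t')=19, C('w')=20
L[0]='t': occ=0, LF[0]=C('t')+0=19+0=19
L[1]='r': occ=0, LF[1]=C('r')+0=18+0=18
L[2]='a': occ=0, LF[2]=C('a')+0=1+0=1
L[3]='e': occ=0, LF[3]=C('e')+0=4+0=4
L[4]='l': occ=0, LF[4]=C('l')+0=10+0=10
L[5]='m': occ=0, LF[5]=C('m')+0=11+0=11
L[6]='p': occ=0, LF[6]=C('p')+0=15+0=15
L[7]='p': occ=1, LF[7]=C('p')+1=15+1=16
L[8]='d': occ=0, LF[8]=C('d')+0=3+0=3
L[9]='c': occ=0, LF[9]=C('c')+0=2+0=2
L[10]='w': occ=0, LF[10]=C('w')+0=20+0=20
L[11]='g': occ=0, LF[11]=C('g')+0=8+0=8
L[12]='k': occ=0, LF[12]=C('k')+0=9+0=9
L[13]='e': occ=1, LF[13]=C('e')+1=4+1=5
L[14]='n': occ=0, LF[14]=C('n')+0=12+0=12
L[15]='$': occ=0, LF[15]=C('$')+0=0+0=0
L[16]='p': occ=2, LF[16]=C('p')+2=15+2=17
L[17]='e': occ=2, LF[17]=C('e')+2=4+2=6
L[18]='e': occ=3, LF[18]=C('e')+3=4+3=7
L[19]='n': occ=1, LF[19]=C('n')+1=12+1=13
L[20]='o': occ=0, LF[20]=C('o')+0=14+0=14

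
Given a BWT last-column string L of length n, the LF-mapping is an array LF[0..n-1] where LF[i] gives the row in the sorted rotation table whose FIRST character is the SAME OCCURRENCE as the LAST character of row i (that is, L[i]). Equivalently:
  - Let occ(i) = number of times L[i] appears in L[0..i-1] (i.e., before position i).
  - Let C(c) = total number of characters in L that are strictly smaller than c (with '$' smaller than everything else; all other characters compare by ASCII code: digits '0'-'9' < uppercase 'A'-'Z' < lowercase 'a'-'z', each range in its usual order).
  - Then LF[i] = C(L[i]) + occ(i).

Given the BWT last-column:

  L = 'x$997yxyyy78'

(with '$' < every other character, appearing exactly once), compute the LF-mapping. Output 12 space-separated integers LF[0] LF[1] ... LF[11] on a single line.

Char counts: '$':1, '7':2, '8':1, '9':2, 'x':2, 'y':4
C (first-col start): C('$')=0, C('7')=1, C('8')=3, C('9')=4, C('x')=6, C('y')=8
L[0]='x': occ=0, LF[0]=C('x')+0=6+0=6
L[1]='$': occ=0, LF[1]=C('$')+0=0+0=0
L[2]='9': occ=0, LF[2]=C('9')+0=4+0=4
L[3]='9': occ=1, LF[3]=C('9')+1=4+1=5
L[4]='7': occ=0, LF[4]=C('7')+0=1+0=1
L[5]='y': occ=0, LF[5]=C('y')+0=8+0=8
L[6]='x': occ=1, LF[6]=C('x')+1=6+1=7
L[7]='y': occ=1, LF[7]=C('y')+1=8+1=9
L[8]='y': occ=2, LF[8]=C('y')+2=8+2=10
L[9]='y': occ=3, LF[9]=C('y')+3=8+3=11
L[10]='7': occ=1, LF[10]=C('7')+1=1+1=2
L[11]='8': occ=0, LF[11]=C('8')+0=3+0=3

Answer: 6 0 4 5 1 8 7 9 10 11 2 3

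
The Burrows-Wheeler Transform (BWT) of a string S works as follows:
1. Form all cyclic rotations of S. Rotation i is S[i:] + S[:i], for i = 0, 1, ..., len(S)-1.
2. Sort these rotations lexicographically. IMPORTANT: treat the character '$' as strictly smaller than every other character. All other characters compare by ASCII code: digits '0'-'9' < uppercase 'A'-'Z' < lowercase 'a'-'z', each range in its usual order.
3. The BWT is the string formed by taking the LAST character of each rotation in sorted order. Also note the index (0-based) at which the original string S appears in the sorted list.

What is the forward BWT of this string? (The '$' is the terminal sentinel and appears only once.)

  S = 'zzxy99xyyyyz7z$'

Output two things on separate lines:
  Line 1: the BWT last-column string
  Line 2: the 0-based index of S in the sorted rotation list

Answer: zzy9z9xxyyy7yz$
14

Derivation:
All 15 rotations (rotation i = S[i:]+S[:i]):
  rot[0] = zzxy99xyyyyz7z$
  rot[1] = zxy99xyyyyz7z$z
  rot[2] = xy99xyyyyz7z$zz
  rot[3] = y99xyyyyz7z$zzx
  rot[4] = 99xyyyyz7z$zzxy
  rot[5] = 9xyyyyz7z$zzxy9
  rot[6] = xyyyyz7z$zzxy99
  rot[7] = yyyyz7z$zzxy99x
  rot[8] = yyyz7z$zzxy99xy
  rot[9] = yyz7z$zzxy99xyy
  rot[10] = yz7z$zzxy99xyyy
  rot[11] = z7z$zzxy99xyyyy
  rot[12] = 7z$zzxy99xyyyyz
  rot[13] = z$zzxy99xyyyyz7
  rot[14] = $zzxy99xyyyyz7z
Sorted (with $ < everything):
  sorted[0] = $zzxy99xyyyyz7z  (last char: 'z')
  sorted[1] = 7z$zzxy99xyyyyz  (last char: 'z')
  sorted[2] = 99xyyyyz7z$zzxy  (last char: 'y')
  sorted[3] = 9xyyyyz7z$zzxy9  (last char: '9')
  sorted[4] = xy99xyyyyz7z$zz  (last char: 'z')
  sorted[5] = xyyyyz7z$zzxy99  (last char: '9')
  sorted[6] = y99xyyyyz7z$zzx  (last char: 'x')
  sorted[7] = yyyyz7z$zzxy99x  (last char: 'x')
  sorted[8] = yyyz7z$zzxy99xy  (last char: 'y')
  sorted[9] = yyz7z$zzxy99xyy  (last char: 'y')
  sorted[10] = yz7z$zzxy99xyyy  (last char: 'y')
  sorted[11] = z$zzxy99xyyyyz7  (last char: '7')
  sorted[12] = z7z$zzxy99xyyyy  (last char: 'y')
  sorted[13] = zxy99xyyyyz7z$z  (last char: 'z')
  sorted[14] = zzxy99xyyyyz7z$  (last char: '$')
Last column: zzy9z9xxyyy7yz$
Original string S is at sorted index 14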